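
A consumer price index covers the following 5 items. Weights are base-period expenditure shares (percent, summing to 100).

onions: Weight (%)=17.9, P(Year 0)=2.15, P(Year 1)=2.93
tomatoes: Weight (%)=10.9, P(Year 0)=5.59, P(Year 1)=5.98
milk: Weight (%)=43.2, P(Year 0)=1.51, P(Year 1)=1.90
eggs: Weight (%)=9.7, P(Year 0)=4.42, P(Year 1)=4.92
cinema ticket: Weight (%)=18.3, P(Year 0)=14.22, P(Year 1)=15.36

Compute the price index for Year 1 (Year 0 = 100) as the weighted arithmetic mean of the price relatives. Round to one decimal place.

121.0

onions: 17.9 × (2.93/2.15) = 17.9 × 1.362791 = 24.3940
tomatoes: 10.9 × (5.98/5.59) = 10.9 × 1.069767 = 11.6605
milk: 43.2 × (1.90/1.51) = 43.2 × 1.258278 = 54.3576
eggs: 9.7 × (4.92/4.42) = 9.7 × 1.113122 = 10.7973
cinema ticket: 18.3 × (15.36/14.22) = 18.3 × 1.080169 = 19.7671
Index = Σ wᵢ·(p₁ᵢ/p₀ᵢ) = 24.3940 + 11.6605 + 54.3576 + 10.7973 + 19.7671 = 120.9764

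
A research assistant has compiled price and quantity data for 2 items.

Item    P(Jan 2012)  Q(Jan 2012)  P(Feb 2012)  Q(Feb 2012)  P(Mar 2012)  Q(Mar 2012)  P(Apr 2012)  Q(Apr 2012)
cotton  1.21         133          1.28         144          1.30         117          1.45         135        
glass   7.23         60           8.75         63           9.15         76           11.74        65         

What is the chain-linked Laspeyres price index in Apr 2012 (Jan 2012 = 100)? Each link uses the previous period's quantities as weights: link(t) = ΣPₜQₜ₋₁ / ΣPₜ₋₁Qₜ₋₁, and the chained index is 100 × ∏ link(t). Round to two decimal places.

152.06

Link Jan 2012→Feb 2012:
ΣP(Feb 2012)Q(Jan 2012) = 1.28×133 + 8.75×60 = 170.24 + 525 = 695.24
ΣP(Jan 2012)Q(Jan 2012) = 1.21×133 + 7.23×60 = 160.93 + 433.8 = 594.73
link = 695.24/594.73 = 1.169001
Link Feb 2012→Mar 2012:
ΣP(Mar 2012)Q(Feb 2012) = 1.30×144 + 9.15×63 = 187.2 + 576.45 = 763.65
ΣP(Feb 2012)Q(Feb 2012) = 1.28×144 + 8.75×63 = 184.32 + 551.25 = 735.57
link = 763.65/735.57 = 1.038174
Link Mar 2012→Apr 2012:
ΣP(Apr 2012)Q(Mar 2012) = 1.45×117 + 11.74×76 = 169.65 + 892.24 = 1061.89
ΣP(Mar 2012)Q(Mar 2012) = 1.30×117 + 9.15×76 = 152.1 + 695.4 = 847.5
link = 1061.89/847.5 = 1.252968
Chained index = 100 × 1.169001 × 1.038174 × 1.252968 = 152.0635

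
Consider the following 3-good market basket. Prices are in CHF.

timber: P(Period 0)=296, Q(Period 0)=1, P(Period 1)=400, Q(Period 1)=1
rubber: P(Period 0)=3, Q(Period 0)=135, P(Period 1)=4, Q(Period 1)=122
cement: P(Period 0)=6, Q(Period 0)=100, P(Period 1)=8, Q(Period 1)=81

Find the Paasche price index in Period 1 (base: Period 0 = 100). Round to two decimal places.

133.80

Paasche price index uses current-period quantities as weights.
ΣP(Period 1)·Q(Period 1) = 400×1 + 4×122 + 8×81 = 400 + 488 + 648 = 1536
ΣP(Period 0)·Q(Period 1) = 296×1 + 3×122 + 6×81 = 296 + 366 + 486 = 1148
Index = 1536 / 1148 × 100 = 133.7979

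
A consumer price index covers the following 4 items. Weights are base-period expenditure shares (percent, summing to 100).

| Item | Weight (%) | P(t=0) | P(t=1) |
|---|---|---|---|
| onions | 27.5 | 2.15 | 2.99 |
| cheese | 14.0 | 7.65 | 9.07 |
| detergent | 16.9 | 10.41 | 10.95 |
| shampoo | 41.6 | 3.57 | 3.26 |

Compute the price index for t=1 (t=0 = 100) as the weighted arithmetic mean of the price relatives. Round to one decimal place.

110.6

onions: 27.5 × (2.99/2.15) = 27.5 × 1.390698 = 38.2442
cheese: 14.0 × (9.07/7.65) = 14.0 × 1.185621 = 16.5987
detergent: 16.9 × (10.95/10.41) = 16.9 × 1.051873 = 17.7767
shampoo: 41.6 × (3.26/3.57) = 41.6 × 0.913165 = 37.9877
Index = Σ wᵢ·(p₁ᵢ/p₀ᵢ) = 38.2442 + 16.5987 + 17.7767 + 37.9877 = 110.6072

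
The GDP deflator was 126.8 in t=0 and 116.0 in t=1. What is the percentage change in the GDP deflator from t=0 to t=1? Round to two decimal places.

Change = (116.0 − 126.8) / 126.8 × 100
       = -10.8 / 126.8 × 100 = -8.5174%

-8.52%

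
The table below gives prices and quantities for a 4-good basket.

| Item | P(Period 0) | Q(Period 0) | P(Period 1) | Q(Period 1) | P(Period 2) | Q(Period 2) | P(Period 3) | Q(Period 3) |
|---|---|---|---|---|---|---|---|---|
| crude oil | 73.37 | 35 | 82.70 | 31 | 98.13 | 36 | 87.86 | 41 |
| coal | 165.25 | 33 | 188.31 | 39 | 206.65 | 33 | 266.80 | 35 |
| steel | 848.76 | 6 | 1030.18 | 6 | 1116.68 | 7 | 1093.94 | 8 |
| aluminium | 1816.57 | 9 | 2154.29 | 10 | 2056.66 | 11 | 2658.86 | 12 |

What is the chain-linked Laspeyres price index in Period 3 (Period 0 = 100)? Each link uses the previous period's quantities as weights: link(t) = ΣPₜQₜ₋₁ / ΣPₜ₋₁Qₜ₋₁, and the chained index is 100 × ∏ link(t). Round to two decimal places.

Link Period 0→Period 1:
ΣP(Period 1)Q(Period 0) = 82.70×35 + 188.31×33 + 1030.18×6 + 2154.29×9 = 2894.5 + 6214.23 + 6181.08 + 19388.61 = 34678.42
ΣP(Period 0)Q(Period 0) = 73.37×35 + 165.25×33 + 848.76×6 + 1816.57×9 = 2567.95 + 5453.25 + 5092.56 + 16349.13 = 29462.89
link = 34678.42/29462.89 = 1.177020
Link Period 1→Period 2:
ΣP(Period 2)Q(Period 1) = 98.13×31 + 206.65×39 + 1116.68×6 + 2056.66×10 = 3042.03 + 8059.35 + 6700.08 + 20566.6 = 38368.06
ΣP(Period 1)Q(Period 1) = 82.70×31 + 188.31×39 + 1030.18×6 + 2154.29×10 = 2563.7 + 7344.09 + 6181.08 + 21542.9 = 37631.77
link = 38368.06/37631.77 = 1.019566
Link Period 2→Period 3:
ΣP(Period 3)Q(Period 2) = 87.86×36 + 266.80×33 + 1093.94×7 + 2658.86×11 = 3162.96 + 8804.4 + 7657.58 + 29247.46 = 48872.4
ΣP(Period 2)Q(Period 2) = 98.13×36 + 206.65×33 + 1116.68×7 + 2056.66×11 = 3532.68 + 6819.45 + 7816.76 + 22623.26 = 40792.15
link = 48872.4/40792.15 = 1.198083
Chained index = 100 × 1.177020 × 1.019566 × 1.198083 = 143.7759

143.78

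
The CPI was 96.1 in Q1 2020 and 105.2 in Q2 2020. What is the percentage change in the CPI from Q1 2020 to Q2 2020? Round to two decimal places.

Change = (105.2 − 96.1) / 96.1 × 100
       = 9.1 / 96.1 × 100 = 9.4693%

9.47%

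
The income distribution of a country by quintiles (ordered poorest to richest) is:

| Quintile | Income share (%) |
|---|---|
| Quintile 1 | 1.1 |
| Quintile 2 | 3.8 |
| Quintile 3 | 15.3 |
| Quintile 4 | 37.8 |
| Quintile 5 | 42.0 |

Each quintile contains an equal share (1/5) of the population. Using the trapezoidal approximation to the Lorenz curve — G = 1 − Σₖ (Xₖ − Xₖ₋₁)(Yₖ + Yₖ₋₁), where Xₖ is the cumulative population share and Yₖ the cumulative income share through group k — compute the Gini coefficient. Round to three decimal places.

Cumulative income shares Yₖ: 0.0110, 0.0490, 0.2020, 0.5800, 1.0000
Σ (Xₖ−Xₖ₋₁)(Yₖ+Yₖ₋₁) = (1/5)(0.0110+0.0000) + (1/5)(0.0490+0.0110) + (1/5)(0.2020+0.0490) + (1/5)(0.5800+0.2020) + (1/5)(1.0000+0.5800)
  = 0.0022 + 0.0120 + 0.0502 + 0.1564 + 0.3160 = 0.5368
G = 1 − 0.5368 = 0.4632

0.463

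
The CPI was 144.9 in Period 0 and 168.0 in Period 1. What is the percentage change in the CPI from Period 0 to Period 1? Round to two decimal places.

15.94%

Change = (168.0 − 144.9) / 144.9 × 100
       = 23.1 / 144.9 × 100 = 15.9420%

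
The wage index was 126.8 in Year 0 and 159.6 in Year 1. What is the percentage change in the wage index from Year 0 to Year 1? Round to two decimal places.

25.87%

Change = (159.6 − 126.8) / 126.8 × 100
       = 32.8 / 126.8 × 100 = 25.8675%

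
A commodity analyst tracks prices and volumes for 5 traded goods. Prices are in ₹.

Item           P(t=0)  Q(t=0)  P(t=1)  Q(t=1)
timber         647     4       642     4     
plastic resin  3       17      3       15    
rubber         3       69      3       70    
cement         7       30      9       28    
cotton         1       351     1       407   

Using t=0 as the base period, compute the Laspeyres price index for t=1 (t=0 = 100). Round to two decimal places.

101.17

Laspeyres price index uses base-period quantities as weights.
ΣP(t=1)·Q(t=0) = 642×4 + 3×17 + 3×69 + 9×30 + 1×351 = 2568 + 51 + 207 + 270 + 351 = 3447
ΣP(t=0)·Q(t=0) = 647×4 + 3×17 + 3×69 + 7×30 + 1×351 = 2588 + 51 + 207 + 210 + 351 = 3407
Index = 3447 / 3407 × 100 = 101.1741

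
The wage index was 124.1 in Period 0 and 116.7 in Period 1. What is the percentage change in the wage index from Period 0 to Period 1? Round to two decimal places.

-5.96%

Change = (116.7 − 124.1) / 124.1 × 100
       = -7.4 / 124.1 × 100 = -5.9629%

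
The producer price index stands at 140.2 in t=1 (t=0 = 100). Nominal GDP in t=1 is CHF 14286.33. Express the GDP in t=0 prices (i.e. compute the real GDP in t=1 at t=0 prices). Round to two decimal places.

Real = Nominal ÷ (Index/100) = 14286.33 ÷ (140.2/100)
     = 14286.33 ÷ 1.402 = 10189.9643

10189.96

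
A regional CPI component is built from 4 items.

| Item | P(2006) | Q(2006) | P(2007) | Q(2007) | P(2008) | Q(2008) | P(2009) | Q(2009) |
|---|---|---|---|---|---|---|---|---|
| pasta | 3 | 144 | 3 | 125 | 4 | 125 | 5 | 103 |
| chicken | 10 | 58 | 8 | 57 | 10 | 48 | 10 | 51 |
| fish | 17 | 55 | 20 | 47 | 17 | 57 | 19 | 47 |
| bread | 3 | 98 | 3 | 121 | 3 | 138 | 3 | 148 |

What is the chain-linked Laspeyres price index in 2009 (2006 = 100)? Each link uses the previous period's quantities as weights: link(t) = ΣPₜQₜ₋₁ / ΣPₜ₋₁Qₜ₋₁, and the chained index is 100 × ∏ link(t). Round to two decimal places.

117.69

Link 2006→2007:
ΣP(2007)Q(2006) = 3×144 + 8×58 + 20×55 + 3×98 = 432 + 464 + 1100 + 294 = 2290
ΣP(2006)Q(2006) = 3×144 + 10×58 + 17×55 + 3×98 = 432 + 580 + 935 + 294 = 2241
link = 2290/2241 = 1.021865
Link 2007→2008:
ΣP(2008)Q(2007) = 4×125 + 10×57 + 17×47 + 3×121 = 500 + 570 + 799 + 363 = 2232
ΣP(2007)Q(2007) = 3×125 + 8×57 + 20×47 + 3×121 = 375 + 456 + 940 + 363 = 2134
link = 2232/2134 = 1.045923
Link 2008→2009:
ΣP(2009)Q(2008) = 5×125 + 10×48 + 19×57 + 3×138 = 625 + 480 + 1083 + 414 = 2602
ΣP(2008)Q(2008) = 4×125 + 10×48 + 17×57 + 3×138 = 500 + 480 + 969 + 414 = 2363
link = 2602/2363 = 1.101143
Chained index = 100 × 1.021865 × 1.045923 × 1.101143 = 117.6893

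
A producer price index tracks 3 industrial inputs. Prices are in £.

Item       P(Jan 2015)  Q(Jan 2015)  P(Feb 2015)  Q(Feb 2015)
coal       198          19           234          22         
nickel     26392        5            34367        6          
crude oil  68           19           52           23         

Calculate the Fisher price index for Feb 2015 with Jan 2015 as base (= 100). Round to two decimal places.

Laspeyres component (base-period weights):
ΣP(Feb 2015)Q(Jan 2015) = 234×19 + 34367×5 + 52×19 = 4446 + 171835 + 988 = 177269
ΣP(Jan 2015)Q(Jan 2015) = 198×19 + 26392×5 + 68×19 = 3762 + 131960 + 1292 = 137014
L = 177269 / 137014 × 100 = 129.3802
Paasche component (current-period weights):
ΣP(Feb 2015)Q(Feb 2015) = 234×22 + 34367×6 + 52×23 = 5148 + 206202 + 1196 = 212546
ΣP(Jan 2015)Q(Feb 2015) = 198×22 + 26392×6 + 68×23 = 4356 + 158352 + 1564 = 164272
P = 212546 / 164272 × 100 = 129.3866
Fisher = √(L × P) = √(129.3802 × 129.3866) = 129.3834

129.38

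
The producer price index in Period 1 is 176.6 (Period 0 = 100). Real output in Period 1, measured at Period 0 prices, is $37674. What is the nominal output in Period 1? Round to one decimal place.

Nominal = Real × (Index/100) = 37674 × (176.6/100)
        = 37674 × 1.766 = 66532.2840

66532.3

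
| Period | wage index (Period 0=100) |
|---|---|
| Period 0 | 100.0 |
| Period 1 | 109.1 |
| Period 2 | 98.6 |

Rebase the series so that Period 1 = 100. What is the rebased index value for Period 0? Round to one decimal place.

Rebased(Period 0) = 100.0 / 109.1 × 100 = 91.6590

91.7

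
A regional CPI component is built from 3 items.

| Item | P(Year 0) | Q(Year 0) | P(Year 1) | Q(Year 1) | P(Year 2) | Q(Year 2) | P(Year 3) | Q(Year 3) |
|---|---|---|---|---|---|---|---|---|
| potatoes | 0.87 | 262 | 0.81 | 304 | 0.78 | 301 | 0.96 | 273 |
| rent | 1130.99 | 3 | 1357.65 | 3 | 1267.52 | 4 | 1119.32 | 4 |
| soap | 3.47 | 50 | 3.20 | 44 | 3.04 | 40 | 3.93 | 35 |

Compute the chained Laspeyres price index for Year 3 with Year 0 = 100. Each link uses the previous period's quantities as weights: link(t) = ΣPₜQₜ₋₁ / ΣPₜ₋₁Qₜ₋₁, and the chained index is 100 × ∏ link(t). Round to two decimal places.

99.46

Link Year 0→Year 1:
ΣP(Year 1)Q(Year 0) = 0.81×262 + 1357.65×3 + 3.20×50 = 212.22 + 4072.95 + 160 = 4445.17
ΣP(Year 0)Q(Year 0) = 0.87×262 + 1130.99×3 + 3.47×50 = 227.94 + 3392.97 + 173.5 = 3794.41
link = 4445.17/3794.41 = 1.171505
Link Year 1→Year 2:
ΣP(Year 2)Q(Year 1) = 0.78×304 + 1267.52×3 + 3.04×44 = 237.12 + 3802.56 + 133.76 = 4173.44
ΣP(Year 1)Q(Year 1) = 0.81×304 + 1357.65×3 + 3.20×44 = 246.24 + 4072.95 + 140.8 = 4459.99
link = 4173.44/4459.99 = 0.935751
Link Year 2→Year 3:
ΣP(Year 3)Q(Year 2) = 0.96×301 + 1119.32×4 + 3.93×40 = 288.96 + 4477.28 + 157.2 = 4923.44
ΣP(Year 2)Q(Year 2) = 0.78×301 + 1267.52×4 + 3.04×40 = 234.78 + 5070.08 + 121.6 = 5426.46
link = 4923.44/5426.46 = 0.907302
Chained index = 100 × 1.171505 × 0.935751 × 0.907302 = 99.4618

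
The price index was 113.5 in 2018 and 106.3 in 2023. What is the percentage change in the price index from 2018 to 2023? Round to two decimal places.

Change = (106.3 − 113.5) / 113.5 × 100
       = -7.2 / 113.5 × 100 = -6.3436%

-6.34%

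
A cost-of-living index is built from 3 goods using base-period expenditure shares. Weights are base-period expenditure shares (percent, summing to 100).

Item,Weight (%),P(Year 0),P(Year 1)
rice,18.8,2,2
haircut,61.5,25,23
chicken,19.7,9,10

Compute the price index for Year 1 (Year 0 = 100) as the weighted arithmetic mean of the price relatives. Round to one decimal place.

97.3

rice: 18.8 × (2/2) = 18.8 × 1.000000 = 18.8000
haircut: 61.5 × (23/25) = 61.5 × 0.920000 = 56.5800
chicken: 19.7 × (10/9) = 19.7 × 1.111111 = 21.8889
Index = Σ wᵢ·(p₁ᵢ/p₀ᵢ) = 18.8000 + 56.5800 + 21.8889 = 97.2689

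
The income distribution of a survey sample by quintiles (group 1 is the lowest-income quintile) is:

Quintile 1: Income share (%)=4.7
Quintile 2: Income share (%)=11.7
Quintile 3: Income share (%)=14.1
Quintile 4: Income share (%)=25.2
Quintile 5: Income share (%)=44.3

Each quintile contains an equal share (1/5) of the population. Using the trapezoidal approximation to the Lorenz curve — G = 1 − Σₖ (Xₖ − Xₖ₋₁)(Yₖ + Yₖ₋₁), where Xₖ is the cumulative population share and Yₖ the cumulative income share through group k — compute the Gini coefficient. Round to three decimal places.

0.371

Cumulative income shares Yₖ: 0.0470, 0.1640, 0.3050, 0.5570, 1.0000
Σ (Xₖ−Xₖ₋₁)(Yₖ+Yₖ₋₁) = (1/5)(0.0470+0.0000) + (1/5)(0.1640+0.0470) + (1/5)(0.3050+0.1640) + (1/5)(0.5570+0.3050) + (1/5)(1.0000+0.5570)
  = 0.0094 + 0.0422 + 0.0938 + 0.1724 + 0.3114 = 0.6292
G = 1 − 0.6292 = 0.3708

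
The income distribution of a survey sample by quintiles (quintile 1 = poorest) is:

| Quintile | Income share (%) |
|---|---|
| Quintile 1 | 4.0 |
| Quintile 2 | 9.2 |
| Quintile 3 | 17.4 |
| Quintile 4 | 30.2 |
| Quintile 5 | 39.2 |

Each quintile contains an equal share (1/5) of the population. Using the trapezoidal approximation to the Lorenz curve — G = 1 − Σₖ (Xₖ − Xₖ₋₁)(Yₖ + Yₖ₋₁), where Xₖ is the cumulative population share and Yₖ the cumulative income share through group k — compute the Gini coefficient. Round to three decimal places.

Cumulative income shares Yₖ: 0.0400, 0.1320, 0.3060, 0.6080, 1.0000
Σ (Xₖ−Xₖ₋₁)(Yₖ+Yₖ₋₁) = (1/5)(0.0400+0.0000) + (1/5)(0.1320+0.0400) + (1/5)(0.3060+0.1320) + (1/5)(0.6080+0.3060) + (1/5)(1.0000+0.6080)
  = 0.0080 + 0.0344 + 0.0876 + 0.1828 + 0.3216 = 0.6344
G = 1 − 0.6344 = 0.3656

0.366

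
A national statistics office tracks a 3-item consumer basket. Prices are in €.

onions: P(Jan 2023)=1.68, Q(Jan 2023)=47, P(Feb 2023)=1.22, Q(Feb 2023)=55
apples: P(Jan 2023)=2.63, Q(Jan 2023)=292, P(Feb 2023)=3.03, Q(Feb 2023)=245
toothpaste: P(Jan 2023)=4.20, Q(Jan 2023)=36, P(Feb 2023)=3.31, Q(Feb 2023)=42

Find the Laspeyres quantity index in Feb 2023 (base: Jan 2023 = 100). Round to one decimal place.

91.5

Laspeyres quantity index uses base-period prices as weights.
ΣP(Jan 2023)·Q(Feb 2023) = 1.68×55 + 2.63×245 + 4.20×42 = 92.4 + 644.35 + 176.4 = 913.15
ΣP(Jan 2023)·Q(Jan 2023) = 1.68×47 + 2.63×292 + 4.20×36 = 78.96 + 767.96 + 151.2 = 998.12
Index = 913.15 / 998.12 × 100 = 91.4870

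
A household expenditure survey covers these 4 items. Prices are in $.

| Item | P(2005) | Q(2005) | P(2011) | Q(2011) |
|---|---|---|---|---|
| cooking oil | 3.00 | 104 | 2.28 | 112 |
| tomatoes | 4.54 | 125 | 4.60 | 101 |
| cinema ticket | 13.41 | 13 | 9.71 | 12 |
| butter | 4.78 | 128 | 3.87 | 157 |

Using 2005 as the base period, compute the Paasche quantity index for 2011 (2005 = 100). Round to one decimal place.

100.7

Paasche quantity index uses current-period prices as weights.
ΣP(2011)·Q(2011) = 2.28×112 + 4.60×101 + 9.71×12 + 3.87×157 = 255.36 + 464.6 + 116.52 + 607.59 = 1444.07
ΣP(2011)·Q(2005) = 2.28×104 + 4.60×125 + 9.71×13 + 3.87×128 = 237.12 + 575 + 126.23 + 495.36 = 1433.71
Index = 1444.07 / 1433.71 × 100 = 100.7226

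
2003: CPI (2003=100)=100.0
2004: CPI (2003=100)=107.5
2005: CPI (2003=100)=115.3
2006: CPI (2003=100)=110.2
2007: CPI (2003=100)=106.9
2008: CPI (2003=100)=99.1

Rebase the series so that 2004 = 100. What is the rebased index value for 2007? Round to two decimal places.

Rebased(2007) = 106.9 / 107.5 × 100 = 99.4419

99.44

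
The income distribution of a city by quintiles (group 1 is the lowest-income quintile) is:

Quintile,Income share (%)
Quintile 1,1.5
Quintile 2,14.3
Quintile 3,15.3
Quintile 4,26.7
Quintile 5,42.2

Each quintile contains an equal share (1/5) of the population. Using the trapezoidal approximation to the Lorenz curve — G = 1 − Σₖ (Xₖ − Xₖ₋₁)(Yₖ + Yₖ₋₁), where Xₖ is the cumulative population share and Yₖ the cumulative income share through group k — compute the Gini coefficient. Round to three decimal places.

0.375

Cumulative income shares Yₖ: 0.0150, 0.1580, 0.3110, 0.5780, 1.0000
Σ (Xₖ−Xₖ₋₁)(Yₖ+Yₖ₋₁) = (1/5)(0.0150+0.0000) + (1/5)(0.1580+0.0150) + (1/5)(0.3110+0.1580) + (1/5)(0.5780+0.3110) + (1/5)(1.0000+0.5780)
  = 0.0030 + 0.0346 + 0.0938 + 0.1778 + 0.3156 = 0.6248
G = 1 − 0.6248 = 0.3752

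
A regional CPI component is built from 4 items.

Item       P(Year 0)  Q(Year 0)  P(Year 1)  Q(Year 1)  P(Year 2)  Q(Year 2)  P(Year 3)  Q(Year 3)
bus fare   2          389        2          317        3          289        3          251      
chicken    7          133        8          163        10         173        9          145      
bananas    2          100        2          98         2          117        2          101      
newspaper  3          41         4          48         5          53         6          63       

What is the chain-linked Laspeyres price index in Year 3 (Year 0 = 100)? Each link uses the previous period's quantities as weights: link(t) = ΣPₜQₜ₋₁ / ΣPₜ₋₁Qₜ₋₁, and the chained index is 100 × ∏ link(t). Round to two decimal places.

135.36

Link Year 0→Year 1:
ΣP(Year 1)Q(Year 0) = 2×389 + 8×133 + 2×100 + 4×41 = 778 + 1064 + 200 + 164 = 2206
ΣP(Year 0)Q(Year 0) = 2×389 + 7×133 + 2×100 + 3×41 = 778 + 931 + 200 + 123 = 2032
link = 2206/2032 = 1.085630
Link Year 1→Year 2:
ΣP(Year 2)Q(Year 1) = 3×317 + 10×163 + 2×98 + 5×48 = 951 + 1630 + 196 + 240 = 3017
ΣP(Year 1)Q(Year 1) = 2×317 + 8×163 + 2×98 + 4×48 = 634 + 1304 + 196 + 192 = 2326
link = 3017/2326 = 1.297077
Link Year 2→Year 3:
ΣP(Year 3)Q(Year 2) = 3×289 + 9×173 + 2×117 + 6×53 = 867 + 1557 + 234 + 318 = 2976
ΣP(Year 2)Q(Year 2) = 3×289 + 10×173 + 2×117 + 5×53 = 867 + 1730 + 234 + 265 = 3096
link = 2976/3096 = 0.961240
Chained index = 100 × 1.085630 × 1.297077 × 0.961240 = 135.3566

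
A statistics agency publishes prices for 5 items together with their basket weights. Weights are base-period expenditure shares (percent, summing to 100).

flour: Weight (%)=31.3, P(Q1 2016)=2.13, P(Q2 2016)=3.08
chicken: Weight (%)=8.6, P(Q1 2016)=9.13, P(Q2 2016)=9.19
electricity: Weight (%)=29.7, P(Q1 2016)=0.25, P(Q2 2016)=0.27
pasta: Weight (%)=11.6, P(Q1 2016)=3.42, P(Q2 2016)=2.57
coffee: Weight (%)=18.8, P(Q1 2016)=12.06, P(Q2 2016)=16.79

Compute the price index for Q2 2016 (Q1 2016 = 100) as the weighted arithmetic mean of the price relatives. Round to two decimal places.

flour: 31.3 × (3.08/2.13) = 31.3 × 1.446009 = 45.2601
chicken: 8.6 × (9.19/9.13) = 8.6 × 1.006572 = 8.6565
electricity: 29.7 × (0.27/0.25) = 29.7 × 1.080000 = 32.0760
pasta: 11.6 × (2.57/3.42) = 11.6 × 0.751462 = 8.7170
coffee: 18.8 × (16.79/12.06) = 18.8 × 1.392206 = 26.1735
Index = Σ wᵢ·(p₁ᵢ/p₀ᵢ) = 45.2601 + 8.6565 + 32.0760 + 8.7170 + 26.1735 = 120.8830

120.88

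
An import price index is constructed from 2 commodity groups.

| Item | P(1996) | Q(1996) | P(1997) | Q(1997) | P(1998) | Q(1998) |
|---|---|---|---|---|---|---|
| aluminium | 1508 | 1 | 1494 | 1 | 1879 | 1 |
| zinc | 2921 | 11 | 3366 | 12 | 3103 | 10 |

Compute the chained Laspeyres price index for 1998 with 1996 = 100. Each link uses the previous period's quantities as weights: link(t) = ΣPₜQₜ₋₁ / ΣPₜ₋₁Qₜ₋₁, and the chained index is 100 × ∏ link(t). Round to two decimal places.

106.93

Link 1996→1997:
ΣP(1997)Q(1996) = 1494×1 + 3366×11 = 1494 + 37026 = 38520
ΣP(1996)Q(1996) = 1508×1 + 2921×11 = 1508 + 32131 = 33639
link = 38520/33639 = 1.145099
Link 1997→1998:
ΣP(1998)Q(1997) = 1879×1 + 3103×12 = 1879 + 37236 = 39115
ΣP(1997)Q(1997) = 1494×1 + 3366×12 = 1494 + 40392 = 41886
link = 39115/41886 = 0.933844
Chained index = 100 × 1.145099 × 0.933844 = 106.9345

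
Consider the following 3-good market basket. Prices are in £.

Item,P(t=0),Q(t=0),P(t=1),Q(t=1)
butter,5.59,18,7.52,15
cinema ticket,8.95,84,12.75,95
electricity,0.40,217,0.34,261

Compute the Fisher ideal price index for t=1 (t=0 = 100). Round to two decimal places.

136.17

Laspeyres component (base-period weights):
ΣP(t=1)Q(t=0) = 7.52×18 + 12.75×84 + 0.34×217 = 135.36 + 1071 + 73.78 = 1280.14
ΣP(t=0)Q(t=0) = 5.59×18 + 8.95×84 + 0.40×217 = 100.62 + 751.8 + 86.8 = 939.22
L = 1280.14 / 939.22 × 100 = 136.2982
Paasche component (current-period weights):
ΣP(t=1)Q(t=1) = 7.52×15 + 12.75×95 + 0.34×261 = 112.8 + 1211.25 + 88.74 = 1412.79
ΣP(t=0)Q(t=1) = 5.59×15 + 8.95×95 + 0.40×261 = 83.85 + 850.25 + 104.4 = 1038.5
P = 1412.79 / 1038.5 × 100 = 136.0414
Fisher = √(L × P) = √(136.2982 × 136.0414) = 136.1697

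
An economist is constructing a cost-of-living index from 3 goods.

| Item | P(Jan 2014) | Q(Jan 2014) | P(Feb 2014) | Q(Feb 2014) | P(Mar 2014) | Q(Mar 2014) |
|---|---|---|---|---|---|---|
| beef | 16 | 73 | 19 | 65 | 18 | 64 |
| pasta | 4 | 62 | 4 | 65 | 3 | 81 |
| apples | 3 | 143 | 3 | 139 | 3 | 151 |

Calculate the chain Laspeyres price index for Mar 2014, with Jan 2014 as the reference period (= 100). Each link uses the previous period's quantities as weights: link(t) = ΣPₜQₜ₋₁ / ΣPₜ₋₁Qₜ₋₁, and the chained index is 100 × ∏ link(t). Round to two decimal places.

104.26

Link Jan 2014→Feb 2014:
ΣP(Feb 2014)Q(Jan 2014) = 19×73 + 4×62 + 3×143 = 1387 + 248 + 429 = 2064
ΣP(Jan 2014)Q(Jan 2014) = 16×73 + 4×62 + 3×143 = 1168 + 248 + 429 = 1845
link = 2064/1845 = 1.118699
Link Feb 2014→Mar 2014:
ΣP(Mar 2014)Q(Feb 2014) = 18×65 + 3×65 + 3×139 = 1170 + 195 + 417 = 1782
ΣP(Feb 2014)Q(Feb 2014) = 19×65 + 4×65 + 3×139 = 1235 + 260 + 417 = 1912
link = 1782/1912 = 0.932008
Chained index = 100 × 1.118699 × 0.932008 = 104.2637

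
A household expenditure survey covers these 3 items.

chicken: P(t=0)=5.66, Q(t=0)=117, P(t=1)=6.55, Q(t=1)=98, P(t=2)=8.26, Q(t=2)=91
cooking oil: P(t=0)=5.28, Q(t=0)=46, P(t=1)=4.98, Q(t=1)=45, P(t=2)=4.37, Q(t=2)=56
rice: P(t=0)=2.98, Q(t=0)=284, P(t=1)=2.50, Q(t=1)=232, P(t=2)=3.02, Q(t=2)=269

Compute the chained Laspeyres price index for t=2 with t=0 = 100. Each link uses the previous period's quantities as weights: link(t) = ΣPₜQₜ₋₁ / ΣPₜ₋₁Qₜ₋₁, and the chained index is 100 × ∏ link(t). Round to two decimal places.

Link t=0→t=1:
ΣP(t=1)Q(t=0) = 6.55×117 + 4.98×46 + 2.50×284 = 766.35 + 229.08 + 710 = 1705.43
ΣP(t=0)Q(t=0) = 5.66×117 + 5.28×46 + 2.98×284 = 662.22 + 242.88 + 846.32 = 1751.42
link = 1705.43/1751.42 = 0.973741
Link t=1→t=2:
ΣP(t=2)Q(t=1) = 8.26×98 + 4.37×45 + 3.02×232 = 809.48 + 196.65 + 700.64 = 1706.77
ΣP(t=1)Q(t=1) = 6.55×98 + 4.98×45 + 2.50×232 = 641.9 + 224.1 + 580 = 1446
link = 1706.77/1446 = 1.180339
Chained index = 100 × 0.973741 × 1.180339 = 114.9345

114.93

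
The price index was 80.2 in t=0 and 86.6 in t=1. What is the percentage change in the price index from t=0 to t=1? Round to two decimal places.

7.98%

Change = (86.6 − 80.2) / 80.2 × 100
       = 6.4 / 80.2 × 100 = 7.9800%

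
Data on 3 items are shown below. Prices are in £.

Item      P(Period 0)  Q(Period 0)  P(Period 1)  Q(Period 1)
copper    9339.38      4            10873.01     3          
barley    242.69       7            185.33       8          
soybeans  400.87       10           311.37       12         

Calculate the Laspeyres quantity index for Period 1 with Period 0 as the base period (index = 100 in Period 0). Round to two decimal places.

80.74

Laspeyres quantity index uses base-period prices as weights.
ΣP(Period 0)·Q(Period 1) = 9339.38×3 + 242.69×8 + 400.87×12 = 28018.14 + 1941.52 + 4810.44 = 34770.1
ΣP(Period 0)·Q(Period 0) = 9339.38×4 + 242.69×7 + 400.87×10 = 37357.52 + 1698.83 + 4008.7 = 43065.05
Index = 34770.1 / 43065.05 × 100 = 80.7386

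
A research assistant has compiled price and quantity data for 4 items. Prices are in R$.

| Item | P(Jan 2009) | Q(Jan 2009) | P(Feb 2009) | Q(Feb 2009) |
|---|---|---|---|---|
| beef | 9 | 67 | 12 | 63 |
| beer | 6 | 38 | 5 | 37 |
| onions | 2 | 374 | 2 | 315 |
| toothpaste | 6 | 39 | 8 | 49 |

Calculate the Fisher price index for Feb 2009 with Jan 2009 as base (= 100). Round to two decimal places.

Laspeyres component (base-period weights):
ΣP(Feb 2009)Q(Jan 2009) = 12×67 + 5×38 + 2×374 + 8×39 = 804 + 190 + 748 + 312 = 2054
ΣP(Jan 2009)Q(Jan 2009) = 9×67 + 6×38 + 2×374 + 6×39 = 603 + 228 + 748 + 234 = 1813
L = 2054 / 1813 × 100 = 113.2929
Paasche component (current-period weights):
ΣP(Feb 2009)Q(Feb 2009) = 12×63 + 5×37 + 2×315 + 8×49 = 756 + 185 + 630 + 392 = 1963
ΣP(Jan 2009)Q(Feb 2009) = 9×63 + 6×37 + 2×315 + 6×49 = 567 + 222 + 630 + 294 = 1713
P = 1963 / 1713 × 100 = 114.5943
Fisher = √(L × P) = √(113.2929 × 114.5943) = 113.9417

113.94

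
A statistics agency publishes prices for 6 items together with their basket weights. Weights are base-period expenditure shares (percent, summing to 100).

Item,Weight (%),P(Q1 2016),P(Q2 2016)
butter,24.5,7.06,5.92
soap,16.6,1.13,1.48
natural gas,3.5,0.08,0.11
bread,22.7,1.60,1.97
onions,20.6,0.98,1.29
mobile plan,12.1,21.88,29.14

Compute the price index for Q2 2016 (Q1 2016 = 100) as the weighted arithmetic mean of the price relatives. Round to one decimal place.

118.3

butter: 24.5 × (5.92/7.06) = 24.5 × 0.838527 = 20.5439
soap: 16.6 × (1.48/1.13) = 16.6 × 1.309735 = 21.7416
natural gas: 3.5 × (0.11/0.08) = 3.5 × 1.375000 = 4.8125
bread: 22.7 × (1.97/1.60) = 22.7 × 1.231250 = 27.9494
onions: 20.6 × (1.29/0.98) = 20.6 × 1.316327 = 27.1163
mobile plan: 12.1 × (29.14/21.88) = 12.1 × 1.331810 = 16.1149
Index = Σ wᵢ·(p₁ᵢ/p₀ᵢ) = 20.5439 + 21.7416 + 4.8125 + 27.9494 + 27.1163 + 16.1149 = 118.2786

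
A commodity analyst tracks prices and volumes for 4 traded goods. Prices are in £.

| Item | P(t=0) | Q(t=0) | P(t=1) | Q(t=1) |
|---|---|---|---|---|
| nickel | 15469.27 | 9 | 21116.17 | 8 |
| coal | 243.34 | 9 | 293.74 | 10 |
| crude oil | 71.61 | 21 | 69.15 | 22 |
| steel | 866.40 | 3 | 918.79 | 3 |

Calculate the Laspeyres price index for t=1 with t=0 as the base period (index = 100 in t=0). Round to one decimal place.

Laspeyres price index uses base-period quantities as weights.
ΣP(t=1)·Q(t=0) = 21116.17×9 + 293.74×9 + 69.15×21 + 918.79×3 = 190045.53 + 2643.66 + 1452.15 + 2756.37 = 196897.71
ΣP(t=0)·Q(t=0) = 15469.27×9 + 243.34×9 + 71.61×21 + 866.40×3 = 139223.43 + 2190.06 + 1503.81 + 2599.2 = 145516.5
Index = 196897.71 / 145516.5 × 100 = 135.3095

135.3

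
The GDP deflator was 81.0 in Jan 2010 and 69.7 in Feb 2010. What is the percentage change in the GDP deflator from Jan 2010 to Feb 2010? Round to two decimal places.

Change = (69.7 − 81.0) / 81.0 × 100
       = -11.3 / 81.0 × 100 = -13.9506%

-13.95%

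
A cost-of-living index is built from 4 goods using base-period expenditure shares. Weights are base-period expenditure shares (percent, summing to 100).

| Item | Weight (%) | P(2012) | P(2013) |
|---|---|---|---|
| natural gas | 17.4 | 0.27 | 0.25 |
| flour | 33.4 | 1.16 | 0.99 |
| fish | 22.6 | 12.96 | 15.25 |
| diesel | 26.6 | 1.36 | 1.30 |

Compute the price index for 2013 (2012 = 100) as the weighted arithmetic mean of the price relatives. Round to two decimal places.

96.64

natural gas: 17.4 × (0.25/0.27) = 17.4 × 0.925926 = 16.1111
flour: 33.4 × (0.99/1.16) = 33.4 × 0.853448 = 28.5052
fish: 22.6 × (15.25/12.96) = 22.6 × 1.176698 = 26.5934
diesel: 26.6 × (1.30/1.36) = 26.6 × 0.955882 = 25.4265
Index = Σ wᵢ·(p₁ᵢ/p₀ᵢ) = 16.1111 + 28.5052 + 26.5934 + 25.4265 = 96.6361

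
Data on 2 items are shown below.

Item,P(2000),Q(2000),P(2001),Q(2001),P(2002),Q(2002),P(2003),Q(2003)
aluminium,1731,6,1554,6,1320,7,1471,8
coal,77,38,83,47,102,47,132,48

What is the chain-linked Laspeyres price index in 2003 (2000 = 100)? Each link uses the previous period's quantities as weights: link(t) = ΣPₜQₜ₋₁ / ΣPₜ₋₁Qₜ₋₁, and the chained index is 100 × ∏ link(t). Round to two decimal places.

105.95

Link 2000→2001:
ΣP(2001)Q(2000) = 1554×6 + 83×38 = 9324 + 3154 = 12478
ΣP(2000)Q(2000) = 1731×6 + 77×38 = 10386 + 2926 = 13312
link = 12478/13312 = 0.937350
Link 2001→2002:
ΣP(2002)Q(2001) = 1320×6 + 102×47 = 7920 + 4794 = 12714
ΣP(2001)Q(2001) = 1554×6 + 83×47 = 9324 + 3901 = 13225
link = 12714/13225 = 0.961361
Link 2002→2003:
ΣP(2003)Q(2002) = 1471×7 + 132×47 = 10297 + 6204 = 16501
ΣP(2002)Q(2002) = 1320×7 + 102×47 = 9240 + 4794 = 14034
link = 16501/14034 = 1.175787
Chained index = 100 × 0.937350 × 0.961361 × 1.175787 = 105.9539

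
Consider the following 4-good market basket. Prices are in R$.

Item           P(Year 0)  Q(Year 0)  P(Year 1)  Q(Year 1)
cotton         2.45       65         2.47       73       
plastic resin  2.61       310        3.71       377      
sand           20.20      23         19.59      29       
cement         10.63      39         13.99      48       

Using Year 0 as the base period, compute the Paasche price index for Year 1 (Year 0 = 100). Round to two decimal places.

124.78

Paasche price index uses current-period quantities as weights.
ΣP(Year 1)·Q(Year 1) = 2.47×73 + 3.71×377 + 19.59×29 + 13.99×48 = 180.31 + 1398.67 + 568.11 + 671.52 = 2818.61
ΣP(Year 0)·Q(Year 1) = 2.45×73 + 2.61×377 + 20.20×29 + 10.63×48 = 178.85 + 983.97 + 585.8 + 510.24 = 2258.86
Index = 2818.61 / 2258.86 × 100 = 124.7802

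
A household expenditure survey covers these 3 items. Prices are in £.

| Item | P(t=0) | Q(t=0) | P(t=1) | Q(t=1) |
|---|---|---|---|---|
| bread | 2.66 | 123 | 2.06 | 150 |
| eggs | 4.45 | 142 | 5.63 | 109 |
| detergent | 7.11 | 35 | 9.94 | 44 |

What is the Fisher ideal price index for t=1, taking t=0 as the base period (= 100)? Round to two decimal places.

Laspeyres component (base-period weights):
ΣP(t=1)Q(t=0) = 2.06×123 + 5.63×142 + 9.94×35 = 253.38 + 799.46 + 347.9 = 1400.74
ΣP(t=0)Q(t=0) = 2.66×123 + 4.45×142 + 7.11×35 = 327.18 + 631.9 + 248.85 = 1207.93
L = 1400.74 / 1207.93 × 100 = 115.9620
Paasche component (current-period weights):
ΣP(t=1)Q(t=1) = 2.06×150 + 5.63×109 + 9.94×44 = 309 + 613.67 + 437.36 = 1360.03
ΣP(t=0)Q(t=1) = 2.66×150 + 4.45×109 + 7.11×44 = 399 + 485.05 + 312.84 = 1196.89
P = 1360.03 / 1196.89 × 100 = 113.6303
Fisher = √(L × P) = √(115.9620 × 113.6303) = 114.7903

114.79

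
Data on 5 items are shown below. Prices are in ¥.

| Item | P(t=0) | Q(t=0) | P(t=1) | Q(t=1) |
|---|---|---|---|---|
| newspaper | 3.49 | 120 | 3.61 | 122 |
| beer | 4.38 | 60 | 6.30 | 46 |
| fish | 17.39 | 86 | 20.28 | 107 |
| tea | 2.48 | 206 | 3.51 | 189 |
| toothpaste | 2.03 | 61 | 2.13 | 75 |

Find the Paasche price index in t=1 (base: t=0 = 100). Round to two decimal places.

Paasche price index uses current-period quantities as weights.
ΣP(t=1)·Q(t=1) = 3.61×122 + 6.30×46 + 20.28×107 + 3.51×189 + 2.13×75 = 440.42 + 289.8 + 2169.96 + 663.39 + 159.75 = 3723.32
ΣP(t=0)·Q(t=1) = 3.49×122 + 4.38×46 + 17.39×107 + 2.48×189 + 2.03×75 = 425.78 + 201.48 + 1860.73 + 468.72 + 152.25 = 3108.96
Index = 3723.32 / 3108.96 × 100 = 119.7609

119.76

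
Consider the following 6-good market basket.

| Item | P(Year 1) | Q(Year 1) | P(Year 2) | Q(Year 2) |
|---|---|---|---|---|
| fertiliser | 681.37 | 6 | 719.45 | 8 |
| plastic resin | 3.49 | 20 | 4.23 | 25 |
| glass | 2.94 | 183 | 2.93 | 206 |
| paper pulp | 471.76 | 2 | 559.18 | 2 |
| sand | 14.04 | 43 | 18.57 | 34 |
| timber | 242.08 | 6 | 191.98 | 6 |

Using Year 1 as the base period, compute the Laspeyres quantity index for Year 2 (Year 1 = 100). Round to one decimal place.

117.2

Laspeyres quantity index uses base-period prices as weights.
ΣP(Year 1)·Q(Year 2) = 681.37×8 + 3.49×25 + 2.94×206 + 471.76×2 + 14.04×34 + 242.08×6 = 5450.96 + 87.25 + 605.64 + 943.52 + 477.36 + 1452.48 = 9017.21
ΣP(Year 1)·Q(Year 1) = 681.37×6 + 3.49×20 + 2.94×183 + 471.76×2 + 14.04×43 + 242.08×6 = 4088.22 + 69.8 + 538.02 + 943.52 + 603.72 + 1452.48 = 7695.76
Index = 9017.21 / 7695.76 × 100 = 117.1711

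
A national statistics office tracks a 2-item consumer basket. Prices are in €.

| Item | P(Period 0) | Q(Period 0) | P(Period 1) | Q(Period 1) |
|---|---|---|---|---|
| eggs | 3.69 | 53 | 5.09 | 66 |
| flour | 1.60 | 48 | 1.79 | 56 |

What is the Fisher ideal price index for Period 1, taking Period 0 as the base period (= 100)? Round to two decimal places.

130.76

Laspeyres component (base-period weights):
ΣP(Period 1)Q(Period 0) = 5.09×53 + 1.79×48 = 269.77 + 85.92 = 355.69
ΣP(Period 0)Q(Period 0) = 3.69×53 + 1.60×48 = 195.57 + 76.8 = 272.37
L = 355.69 / 272.37 × 100 = 130.5907
Paasche component (current-period weights):
ΣP(Period 1)Q(Period 1) = 5.09×66 + 1.79×56 = 335.94 + 100.24 = 436.18
ΣP(Period 0)Q(Period 1) = 3.69×66 + 1.60×56 = 243.54 + 89.6 = 333.14
P = 436.18 / 333.14 × 100 = 130.9299
Fisher = √(L × P) = √(130.5907 × 130.9299) = 130.7602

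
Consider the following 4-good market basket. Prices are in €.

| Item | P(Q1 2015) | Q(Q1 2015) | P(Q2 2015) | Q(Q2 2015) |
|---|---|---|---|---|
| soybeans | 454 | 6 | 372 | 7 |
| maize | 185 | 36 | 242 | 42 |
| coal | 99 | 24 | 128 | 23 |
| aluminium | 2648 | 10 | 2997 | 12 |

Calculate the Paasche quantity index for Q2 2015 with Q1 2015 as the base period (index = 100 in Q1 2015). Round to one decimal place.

Paasche quantity index uses current-period prices as weights.
ΣP(Q2 2015)·Q(Q2 2015) = 372×7 + 242×42 + 128×23 + 2997×12 = 2604 + 10164 + 2944 + 35964 = 51676
ΣP(Q2 2015)·Q(Q1 2015) = 372×6 + 242×36 + 128×24 + 2997×10 = 2232 + 8712 + 3072 + 29970 = 43986
Index = 51676 / 43986 × 100 = 117.4828

117.5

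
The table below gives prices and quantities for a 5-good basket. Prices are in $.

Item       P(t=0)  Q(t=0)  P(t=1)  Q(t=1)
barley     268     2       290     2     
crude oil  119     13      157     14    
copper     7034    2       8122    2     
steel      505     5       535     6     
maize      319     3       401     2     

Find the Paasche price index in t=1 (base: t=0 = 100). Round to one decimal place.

Paasche price index uses current-period quantities as weights.
ΣP(t=1)·Q(t=1) = 290×2 + 157×14 + 8122×2 + 535×6 + 401×2 = 580 + 2198 + 16244 + 3210 + 802 = 23034
ΣP(t=0)·Q(t=1) = 268×2 + 119×14 + 7034×2 + 505×6 + 319×2 = 536 + 1666 + 14068 + 3030 + 638 = 19938
Index = 23034 / 19938 × 100 = 115.5281

115.5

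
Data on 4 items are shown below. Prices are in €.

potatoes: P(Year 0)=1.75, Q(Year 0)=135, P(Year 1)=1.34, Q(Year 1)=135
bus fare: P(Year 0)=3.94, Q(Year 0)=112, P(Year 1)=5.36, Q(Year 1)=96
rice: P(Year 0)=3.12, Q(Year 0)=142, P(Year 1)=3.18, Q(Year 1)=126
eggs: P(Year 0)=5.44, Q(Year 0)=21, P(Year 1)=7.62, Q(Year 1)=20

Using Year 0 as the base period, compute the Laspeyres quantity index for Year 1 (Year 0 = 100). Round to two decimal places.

90.41

Laspeyres quantity index uses base-period prices as weights.
ΣP(Year 0)·Q(Year 1) = 1.75×135 + 3.94×96 + 3.12×126 + 5.44×20 = 236.25 + 378.24 + 393.12 + 108.8 = 1116.41
ΣP(Year 0)·Q(Year 0) = 1.75×135 + 3.94×112 + 3.12×142 + 5.44×21 = 236.25 + 441.28 + 443.04 + 114.24 = 1234.81
Index = 1116.41 / 1234.81 × 100 = 90.4115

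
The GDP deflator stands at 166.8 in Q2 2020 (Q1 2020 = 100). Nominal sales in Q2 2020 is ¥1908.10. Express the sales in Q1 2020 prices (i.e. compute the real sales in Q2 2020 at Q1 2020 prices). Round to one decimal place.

1143.9

Real = Nominal ÷ (Index/100) = 1908.10 ÷ (166.8/100)
     = 1908.10 ÷ 1.668 = 1143.9448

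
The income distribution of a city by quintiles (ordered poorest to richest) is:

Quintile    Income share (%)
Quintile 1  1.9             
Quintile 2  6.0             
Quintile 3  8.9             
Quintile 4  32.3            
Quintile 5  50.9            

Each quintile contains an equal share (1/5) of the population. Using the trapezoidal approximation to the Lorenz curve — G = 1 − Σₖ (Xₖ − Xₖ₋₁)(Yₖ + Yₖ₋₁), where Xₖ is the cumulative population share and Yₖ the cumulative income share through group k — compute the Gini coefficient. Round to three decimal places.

0.497

Cumulative income shares Yₖ: 0.0190, 0.0790, 0.1680, 0.4910, 1.0000
Σ (Xₖ−Xₖ₋₁)(Yₖ+Yₖ₋₁) = (1/5)(0.0190+0.0000) + (1/5)(0.0790+0.0190) + (1/5)(0.1680+0.0790) + (1/5)(0.4910+0.1680) + (1/5)(1.0000+0.4910)
  = 0.0038 + 0.0196 + 0.0494 + 0.1318 + 0.2982 = 0.5028
G = 1 − 0.5028 = 0.4972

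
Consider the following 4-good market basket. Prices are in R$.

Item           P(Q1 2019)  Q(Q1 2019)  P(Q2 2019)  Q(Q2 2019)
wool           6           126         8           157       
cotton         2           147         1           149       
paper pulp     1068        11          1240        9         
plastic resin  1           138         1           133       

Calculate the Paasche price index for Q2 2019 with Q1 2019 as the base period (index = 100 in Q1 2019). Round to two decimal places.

Paasche price index uses current-period quantities as weights.
ΣP(Q2 2019)·Q(Q2 2019) = 8×157 + 1×149 + 1240×9 + 1×133 = 1256 + 149 + 11160 + 133 = 12698
ΣP(Q1 2019)·Q(Q2 2019) = 6×157 + 2×149 + 1068×9 + 1×133 = 942 + 298 + 9612 + 133 = 10985
Index = 12698 / 10985 × 100 = 115.5940

115.59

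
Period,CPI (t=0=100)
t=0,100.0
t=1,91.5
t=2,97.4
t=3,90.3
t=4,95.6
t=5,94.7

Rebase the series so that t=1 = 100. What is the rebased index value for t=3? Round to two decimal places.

98.69

Rebased(t=3) = 90.3 / 91.5 × 100 = 98.6885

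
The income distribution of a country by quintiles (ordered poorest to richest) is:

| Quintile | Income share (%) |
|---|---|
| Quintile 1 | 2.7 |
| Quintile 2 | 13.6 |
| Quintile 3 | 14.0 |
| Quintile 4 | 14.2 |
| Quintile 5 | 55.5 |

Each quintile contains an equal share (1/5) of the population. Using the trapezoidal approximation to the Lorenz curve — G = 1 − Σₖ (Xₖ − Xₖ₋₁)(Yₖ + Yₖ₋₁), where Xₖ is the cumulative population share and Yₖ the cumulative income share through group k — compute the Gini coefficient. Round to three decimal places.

Cumulative income shares Yₖ: 0.0270, 0.1630, 0.3030, 0.4450, 1.0000
Σ (Xₖ−Xₖ₋₁)(Yₖ+Yₖ₋₁) = (1/5)(0.0270+0.0000) + (1/5)(0.1630+0.0270) + (1/5)(0.3030+0.1630) + (1/5)(0.4450+0.3030) + (1/5)(1.0000+0.4450)
  = 0.0054 + 0.0380 + 0.0932 + 0.1496 + 0.2890 = 0.5752
G = 1 − 0.5752 = 0.4248

0.425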